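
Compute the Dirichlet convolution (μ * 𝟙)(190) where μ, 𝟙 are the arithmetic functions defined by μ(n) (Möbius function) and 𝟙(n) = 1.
(μ * 𝟙)(190) = 0

Divisors of 190: [1, 2, 5, 10, 19, 38, 95, 190]. For each d | 190:
  d = 1: μ(1) · 𝟙(190/1) = 1 · 1 = 1
  d = 2: μ(2) · 𝟙(190/2) = -1 · 1 = -1
  d = 5: μ(5) · 𝟙(190/5) = -1 · 1 = -1
  d = 10: μ(10) · 𝟙(190/10) = 1 · 1 = 1
  d = 19: μ(19) · 𝟙(190/19) = -1 · 1 = -1
  d = 38: μ(38) · 𝟙(190/38) = 1 · 1 = 1
  d = 95: μ(95) · 𝟙(190/95) = 1 · 1 = 1
  d = 190: μ(190) · 𝟙(190/190) = -1 · 1 = -1
Summing: (μ * 𝟙)(190) = 1 + -1 + -1 + 1 + -1 + 1 + 1 + -1 = 0.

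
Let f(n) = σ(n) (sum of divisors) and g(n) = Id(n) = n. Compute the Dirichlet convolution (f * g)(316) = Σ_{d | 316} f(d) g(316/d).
(σ * Id)(316) = 2703

Divisors of 316: [1, 2, 4, 79, 158, 316]. For each d | 316:
  d = 1: σ(1) · Id(316/1) = 1 · 316 = 316
  d = 2: σ(2) · Id(316/2) = 3 · 158 = 474
  d = 4: σ(4) · Id(316/4) = 7 · 79 = 553
  d = 79: σ(79) · Id(316/79) = 80 · 4 = 320
  d = 158: σ(158) · Id(316/158) = 240 · 2 = 480
  d = 316: σ(316) · Id(316/316) = 560 · 1 = 560
Summing: (σ * Id)(316) = 316 + 474 + 553 + 320 + 480 + 560 = 2703.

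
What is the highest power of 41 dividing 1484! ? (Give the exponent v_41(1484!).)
v_41(1484!) = 36

Legendre's formula: v_p(n!) = Σ_{k ≥ 1} ⌊n / p^k⌋. For p = 41, n = 1484, the terms are:
  ⌊1484/41^1⌋ = ⌊1484/41⌋ = 36
(the next term ⌊1484/41^2⌋ = 0, terminating the sum). Summing: v_41(1484!) = 36 = 36.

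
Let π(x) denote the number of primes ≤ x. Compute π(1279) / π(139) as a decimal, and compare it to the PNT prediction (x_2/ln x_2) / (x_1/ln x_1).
π(1279)/π(139) = 207/34 ≈ 6.0882;  PNT prediction ≈ 6.3468.

π(139) = 34 and π(1279) = 207, so π(1279)/π(139) ≈ 6.0882. The PNT-predicted ratio is (1279/ln(1279)) / (139/ln(139)) ≈ 6.3468. The two agree to within a few percent, as expected.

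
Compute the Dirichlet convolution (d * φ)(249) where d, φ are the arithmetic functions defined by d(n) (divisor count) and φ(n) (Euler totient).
(d * φ)(249) = 336

Divisors of 249: [1, 3, 83, 249]. For each d | 249:
  d = 1: d(1) · φ(249/1) = 1 · 164 = 164
  d = 3: d(3) · φ(249/3) = 2 · 82 = 164
  d = 83: d(83) · φ(249/83) = 2 · 2 = 4
  d = 249: d(249) · φ(249/249) = 4 · 1 = 4
Summing: (d * φ)(249) = 164 + 164 + 4 + 4 = 336.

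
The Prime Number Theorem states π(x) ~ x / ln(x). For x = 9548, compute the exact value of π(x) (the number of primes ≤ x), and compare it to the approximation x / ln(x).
π(9548) = 1182;  x/ln(x) ≈ 1041.89;  relative error ≈ 11.85%.

Directly count primes up to 9548: π(9548) = 1182. The PNT approximation gives 9548/ln(9548) ≈ 9548/9.16409 ≈ 1041.89. Relative error (π(x) − x/ln(x)) / π(x) ≈ 11.85%; the approximation is known to undercount slightly (Li(x) is a better estimate).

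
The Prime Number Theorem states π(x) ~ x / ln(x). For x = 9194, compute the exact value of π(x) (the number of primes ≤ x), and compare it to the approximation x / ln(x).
π(9194) = 1139;  x/ln(x) ≈ 1007.42;  relative error ≈ 11.55%.

Directly count primes up to 9194: π(9194) = 1139. The PNT approximation gives 9194/ln(9194) ≈ 9194/9.12631 ≈ 1007.42. Relative error (π(x) − x/ln(x)) / π(x) ≈ 11.55%; the approximation is known to undercount slightly (Li(x) is a better estimate).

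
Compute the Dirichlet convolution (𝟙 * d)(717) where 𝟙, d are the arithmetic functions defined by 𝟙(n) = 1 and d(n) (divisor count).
(𝟙 * d)(717) = 9

Divisors of 717: [1, 3, 239, 717]. For each d | 717:
  d = 1: 𝟙(1) · d(717/1) = 1 · 4 = 4
  d = 3: 𝟙(3) · d(717/3) = 1 · 2 = 2
  d = 239: 𝟙(239) · d(717/239) = 1 · 2 = 2
  d = 717: 𝟙(717) · d(717/717) = 1 · 1 = 1
Summing: (𝟙 * d)(717) = 4 + 2 + 2 + 1 = 9.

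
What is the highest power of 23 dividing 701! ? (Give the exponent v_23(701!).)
v_23(701!) = 31

Legendre's formula: v_p(n!) = Σ_{k ≥ 1} ⌊n / p^k⌋. For p = 23, n = 701, the terms are:
  ⌊701/23^1⌋ = ⌊701/23⌋ = 30
  ⌊701/23^2⌋ = ⌊701/529⌋ = 1
(the next term ⌊701/23^3⌋ = 0, terminating the sum). Summing: v_23(701!) = 30 + 1 = 31.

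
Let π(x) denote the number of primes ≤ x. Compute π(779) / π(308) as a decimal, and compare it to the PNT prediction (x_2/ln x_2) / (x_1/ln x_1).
π(779)/π(308) = 137/63 ≈ 2.1746;  PNT prediction ≈ 2.1767.

π(308) = 63 and π(779) = 137, so π(779)/π(308) ≈ 2.1746. The PNT-predicted ratio is (779/ln(779)) / (308/ln(308)) ≈ 2.1767. The two agree to within a few percent, as expected.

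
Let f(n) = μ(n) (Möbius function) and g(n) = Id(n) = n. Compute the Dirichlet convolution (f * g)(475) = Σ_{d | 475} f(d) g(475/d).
(μ * Id)(475) = 360

Divisors of 475: [1, 5, 19, 25, 95, 475]. For each d | 475:
  d = 1: μ(1) · Id(475/1) = 1 · 475 = 475
  d = 5: μ(5) · Id(475/5) = -1 · 95 = -95
  d = 19: μ(19) · Id(475/19) = -1 · 25 = -25
  d = 25: μ(25) · Id(475/25) = 0 · 19 = 0
  d = 95: μ(95) · Id(475/95) = 1 · 5 = 5
  d = 475: μ(475) · Id(475/475) = 0 · 1 = 0
Summing: (μ * Id)(475) = 475 + -95 + -25 + 0 + 5 + 0 = 360.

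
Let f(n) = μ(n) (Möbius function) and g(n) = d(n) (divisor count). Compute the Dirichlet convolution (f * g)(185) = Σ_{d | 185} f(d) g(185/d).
(μ * d)(185) = 1

Divisors of 185: [1, 5, 37, 185]. For each d | 185:
  d = 1: μ(1) · d(185/1) = 1 · 4 = 4
  d = 5: μ(5) · d(185/5) = -1 · 2 = -2
  d = 37: μ(37) · d(185/37) = -1 · 2 = -2
  d = 185: μ(185) · d(185/185) = 1 · 1 = 1
Summing: (μ * d)(185) = 4 + -2 + -2 + 1 = 1.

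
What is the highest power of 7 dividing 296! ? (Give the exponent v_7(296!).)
v_7(296!) = 48

Legendre's formula: v_p(n!) = Σ_{k ≥ 1} ⌊n / p^k⌋. For p = 7, n = 296, the terms are:
  ⌊296/7^1⌋ = ⌊296/7⌋ = 42
  ⌊296/7^2⌋ = ⌊296/49⌋ = 6
(the next term ⌊296/7^3⌋ = 0, terminating the sum). Summing: v_7(296!) = 42 + 6 = 48.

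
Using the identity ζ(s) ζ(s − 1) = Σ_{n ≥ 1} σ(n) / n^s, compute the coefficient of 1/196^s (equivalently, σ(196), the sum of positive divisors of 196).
σ(196) = 399

In the product (Σ m^0/m^s)(Σ k / k^s) = Σ (Σ_{d | n} d) / n^s, the coefficient of 1/n^s is σ(n) = Σ_{d | n} d. For n = 196, divisors are [1, 2, 4, 7, 14, 28, 49, 98, 196]; summing: σ(196) = 399.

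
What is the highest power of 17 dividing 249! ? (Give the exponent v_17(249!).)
v_17(249!) = 14

Legendre's formula: v_p(n!) = Σ_{k ≥ 1} ⌊n / p^k⌋. For p = 17, n = 249, the terms are:
  ⌊249/17^1⌋ = ⌊249/17⌋ = 14
(the next term ⌊249/17^2⌋ = 0, terminating the sum). Summing: v_17(249!) = 14 = 14.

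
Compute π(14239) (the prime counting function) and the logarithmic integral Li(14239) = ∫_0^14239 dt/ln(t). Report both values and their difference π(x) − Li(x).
π(14239) = 1672;  Li(14239) ≈ 1697.27;  π(x) − Li(x) ≈ -25.27.

Direct count of primes ≤ 14239 gives π(14239) = 1672. Numerical evaluation of the logarithmic integral gives Li(14239) ≈ 1697.27. The difference π(x) − Li(x) ≈ -25.27 is typically negative for small/moderate x (Li(x) overestimates), though Littlewood's theorem shows this sign changes infinitely often.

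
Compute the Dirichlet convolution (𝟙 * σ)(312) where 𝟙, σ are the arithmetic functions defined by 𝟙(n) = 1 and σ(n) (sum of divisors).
(𝟙 * σ)(312) = 1950

Divisors of 312: [1, 2, 3, 4, 6, 8, 12, 13, 24, 26, 39, 52, 78, 104, 156, 312]. For each d | 312:
  d = 1: 𝟙(1) · σ(312/1) = 1 · 840 = 840
  d = 2: 𝟙(2) · σ(312/2) = 1 · 392 = 392
  d = 3: 𝟙(3) · σ(312/3) = 1 · 210 = 210
  d = 4: 𝟙(4) · σ(312/4) = 1 · 168 = 168
  d = 6: 𝟙(6) · σ(312/6) = 1 · 98 = 98
  d = 8: 𝟙(8) · σ(312/8) = 1 · 56 = 56
  d = 12: 𝟙(12) · σ(312/12) = 1 · 42 = 42
  d = 13: 𝟙(13) · σ(312/13) = 1 · 60 = 60
  d = 24: 𝟙(24) · σ(312/24) = 1 · 14 = 14
  d = 26: 𝟙(26) · σ(312/26) = 1 · 28 = 28
  d = 39: 𝟙(39) · σ(312/39) = 1 · 15 = 15
  d = 52: 𝟙(52) · σ(312/52) = 1 · 12 = 12
  d = 78: 𝟙(78) · σ(312/78) = 1 · 7 = 7
  d = 104: 𝟙(104) · σ(312/104) = 1 · 4 = 4
  d = 156: 𝟙(156) · σ(312/156) = 1 · 3 = 3
  d = 312: 𝟙(312) · σ(312/312) = 1 · 1 = 1
Summing: (𝟙 * σ)(312) = 840 + 392 + 210 + 168 + 98 + 56 + 42 + 60 + 14 + 28 + 15 + 12 + 7 + 4 + 3 + 1 = 1950.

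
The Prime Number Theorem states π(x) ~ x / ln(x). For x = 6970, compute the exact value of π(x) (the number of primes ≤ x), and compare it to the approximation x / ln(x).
π(6970) = 895;  x/ln(x) ≈ 787.63;  relative error ≈ 12.00%.

Directly count primes up to 6970: π(6970) = 895. The PNT approximation gives 6970/ln(6970) ≈ 6970/8.84937 ≈ 787.63. Relative error (π(x) − x/ln(x)) / π(x) ≈ 12.00%; the approximation is known to undercount slightly (Li(x) is a better estimate).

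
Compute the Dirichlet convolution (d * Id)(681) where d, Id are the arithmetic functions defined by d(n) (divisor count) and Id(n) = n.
(d * Id)(681) = 1145

Divisors of 681: [1, 3, 227, 681]. For each d | 681:
  d = 1: d(1) · Id(681/1) = 1 · 681 = 681
  d = 3: d(3) · Id(681/3) = 2 · 227 = 454
  d = 227: d(227) · Id(681/227) = 2 · 3 = 6
  d = 681: d(681) · Id(681/681) = 4 · 1 = 4
Summing: (d * Id)(681) = 681 + 454 + 6 + 4 = 1145.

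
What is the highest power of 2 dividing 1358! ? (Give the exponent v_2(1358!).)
v_2(1358!) = 1352

Legendre's formula: v_p(n!) = Σ_{k ≥ 1} ⌊n / p^k⌋. For p = 2, n = 1358, the terms are:
  ⌊1358/2^1⌋ = ⌊1358/2⌋ = 679
  ⌊1358/2^2⌋ = ⌊1358/4⌋ = 339
  ⌊1358/2^3⌋ = ⌊1358/8⌋ = 169
  ⌊1358/2^4⌋ = ⌊1358/16⌋ = 84
  ⌊1358/2^5⌋ = ⌊1358/32⌋ = 42
  ⌊1358/2^6⌋ = ⌊1358/64⌋ = 21
  ⌊1358/2^7⌋ = ⌊1358/128⌋ = 10
  ⌊1358/2^8⌋ = ⌊1358/256⌋ = 5
  ⌊1358/2^9⌋ = ⌊1358/512⌋ = 2
  ⌊1358/2^10⌋ = ⌊1358/1024⌋ = 1
(the next term ⌊1358/2^11⌋ = 0, terminating the sum). Summing: v_2(1358!) = 679 + 339 + 169 + 84 + 42 + 21 + 10 + 5 + 2 + 1 = 1352.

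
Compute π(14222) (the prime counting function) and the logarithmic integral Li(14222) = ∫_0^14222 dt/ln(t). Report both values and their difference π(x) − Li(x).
π(14222) = 1672;  Li(14222) ≈ 1695.49;  π(x) − Li(x) ≈ -23.49.

Direct count of primes ≤ 14222 gives π(14222) = 1672. Numerical evaluation of the logarithmic integral gives Li(14222) ≈ 1695.49. The difference π(x) − Li(x) ≈ -23.49 is typically negative for small/moderate x (Li(x) overestimates), though Littlewood's theorem shows this sign changes infinitely often.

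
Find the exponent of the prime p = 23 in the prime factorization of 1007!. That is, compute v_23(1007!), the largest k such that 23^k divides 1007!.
v_23(1007!) = 44

Legendre's formula: v_p(n!) = Σ_{k ≥ 1} ⌊n / p^k⌋. For p = 23, n = 1007, the terms are:
  ⌊1007/23^1⌋ = ⌊1007/23⌋ = 43
  ⌊1007/23^2⌋ = ⌊1007/529⌋ = 1
(the next term ⌊1007/23^3⌋ = 0, terminating the sum). Summing: v_23(1007!) = 43 + 1 = 44.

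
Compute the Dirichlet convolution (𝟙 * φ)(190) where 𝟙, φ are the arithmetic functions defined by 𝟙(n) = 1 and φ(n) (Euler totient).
(𝟙 * φ)(190) = 190

Divisors of 190: [1, 2, 5, 10, 19, 38, 95, 190]. For each d | 190:
  d = 1: 𝟙(1) · φ(190/1) = 1 · 72 = 72
  d = 2: 𝟙(2) · φ(190/2) = 1 · 72 = 72
  d = 5: 𝟙(5) · φ(190/5) = 1 · 18 = 18
  d = 10: 𝟙(10) · φ(190/10) = 1 · 18 = 18
  d = 19: 𝟙(19) · φ(190/19) = 1 · 4 = 4
  d = 38: 𝟙(38) · φ(190/38) = 1 · 4 = 4
  d = 95: 𝟙(95) · φ(190/95) = 1 · 1 = 1
  d = 190: 𝟙(190) · φ(190/190) = 1 · 1 = 1
Summing: (𝟙 * φ)(190) = 72 + 72 + 18 + 18 + 4 + 4 + 1 + 1 = 190.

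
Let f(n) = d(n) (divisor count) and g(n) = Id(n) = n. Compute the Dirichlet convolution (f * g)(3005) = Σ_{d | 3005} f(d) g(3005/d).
(d * Id)(3005) = 4221

Divisors of 3005: [1, 5, 601, 3005]. For each d | 3005:
  d = 1: d(1) · Id(3005/1) = 1 · 3005 = 3005
  d = 5: d(5) · Id(3005/5) = 2 · 601 = 1202
  d = 601: d(601) · Id(3005/601) = 2 · 5 = 10
  d = 3005: d(3005) · Id(3005/3005) = 4 · 1 = 4
Summing: (d * Id)(3005) = 3005 + 1202 + 10 + 4 = 4221.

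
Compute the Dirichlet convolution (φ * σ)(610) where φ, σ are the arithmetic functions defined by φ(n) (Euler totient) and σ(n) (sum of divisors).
(φ * σ)(610) = 4880

Divisors of 610: [1, 2, 5, 10, 61, 122, 305, 610]. For each d | 610:
  d = 1: φ(1) · σ(610/1) = 1 · 1116 = 1116
  d = 2: φ(2) · σ(610/2) = 1 · 372 = 372
  d = 5: φ(5) · σ(610/5) = 4 · 186 = 744
  d = 10: φ(10) · σ(610/10) = 4 · 62 = 248
  d = 61: φ(61) · σ(610/61) = 60 · 18 = 1080
  d = 122: φ(122) · σ(610/122) = 60 · 6 = 360
  d = 305: φ(305) · σ(610/305) = 240 · 3 = 720
  d = 610: φ(610) · σ(610/610) = 240 · 1 = 240
Summing: (φ * σ)(610) = 1116 + 372 + 744 + 248 + 1080 + 360 + 720 + 240 = 4880.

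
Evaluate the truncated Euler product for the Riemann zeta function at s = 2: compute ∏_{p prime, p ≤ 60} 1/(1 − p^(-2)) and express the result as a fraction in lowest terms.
∏ = 4205363768417768013291880649341/2564836551747260156404039680000

The primes p ≤ 60 are [2, 3, 5, 7, 11, 13, 17, 19, 23, 29, 31, 37, 41, 43, 47, 53, 59]. For each prime, (1 − 1/p^2)^(-1) = p^2 / (p^2 − 1). The product is (1 − 1/2^2)^(-1), (1 − 1/3^2)^(-1), (1 − 1/5^2)^(-1), (1 − 1/7^2)^(-1), (1 − 1/11^2)^(-1), (1 − 1/13^2)^(-1), (1 − 1/17^2)^(-1), (1 − 1/19^2)^(-1), (1 − 1/23^2)^(-1), (1 − 1/29^2)^(-1), (1 − 1/31^2)^(-1), (1 − 1/37^2)^(-1), (1 − 1/41^2)^(-1), (1 − 1/43^2)^(-1), (1 − 1/47^2)^(-1), (1 − 1/53^2)^(-1), (1 − 1/59^2)^(-1) = ∏ p^2 / (p^2 − 1) = 4205363768417768013291880649341/2564836551747260156404039680000.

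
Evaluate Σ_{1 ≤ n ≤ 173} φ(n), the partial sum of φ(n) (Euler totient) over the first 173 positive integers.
Σ_{n ≤ 173} φ(n) = 9194

Compute φ(n) for each 1 ≤ n ≤ 173: φ(1) = 1, φ(2) = 1, φ(3) = 2, φ(4) = 2, φ(5) = 4, φ(6) = 2, φ(7) = 6, φ(8) = 4, φ(9) = 6, φ(10) = 4, φ(11) = 10, φ(12) = 4, φ(13) = 12, φ(14) = 6, φ(15) = 8, φ(16) = 8, φ(17) = 16, φ(18) = 6, φ(19) = 18, φ(20) = 8, φ(21) = 12, φ(22) = 10, φ(23) = 22, φ(24) = 8, φ(25) = 20, φ(26) = 12, φ(27) = 18, φ(28) = 12, φ(29) = 28, φ(30) = 8, φ(31) = 30, φ(32) = 16, φ(33) = 20, φ(34) = 16, φ(35) = 24, φ(36) = 12, φ(37) = 36, φ(38) = 18, φ(39) = 24, φ(40) = 16, φ(41) = 40, φ(42) = 12, φ(43) = 42, φ(44) = 20, φ(45) = 24, φ(46) = 22, φ(47) = 46, φ(48) = 16, φ(49) = 42, φ(50) = 20, φ(51) = 32, φ(52) = 24, φ(53) = 52, φ(54) = 18, φ(55) = 40, φ(56) = 24, φ(57) = 36, φ(58) = 28, φ(59) = 58, φ(60) = 16, φ(61) = 60, φ(62) = 30, φ(63) = 36, φ(64) = 32, φ(65) = 48, φ(66) = 20, φ(67) = 66, φ(68) = 32, φ(69) = 44, φ(70) = 24, φ(71) = 70, φ(72) = 24, φ(73) = 72, φ(74) = 36, φ(75) = 40, φ(76) = 36, φ(77) = 60, φ(78) = 24, φ(79) = 78, φ(80) = 32, φ(81) = 54, φ(82) = 40, φ(83) = 82, φ(84) = 24, φ(85) = 64, φ(86) = 42, φ(87) = 56, φ(88) = 40, φ(89) = 88, φ(90) = 24, φ(91) = 72, φ(92) = 44, φ(93) = 60, φ(94) = 46, φ(95) = 72, φ(96) = 32, φ(97) = 96, φ(98) = 42, φ(99) = 60, φ(100) = 40, φ(101) = 100, φ(102) = 32, φ(103) = 102, φ(104) = 48, φ(105) = 48, φ(106) = 52, φ(107) = 106, φ(108) = 36, φ(109) = 108, φ(110) = 40, φ(111) = 72, φ(112) = 48, φ(113) = 112, φ(114) = 36, φ(115) = 88, φ(116) = 56, φ(117) = 72, φ(118) = 58, φ(119) = 96, φ(120) = 32, φ(121) = 110, φ(122) = 60, φ(123) = 80, φ(124) = 60, φ(125) = 100, φ(126) = 36, φ(127) = 126, φ(128) = 64, φ(129) = 84, φ(130) = 48, φ(131) = 130, φ(132) = 40, φ(133) = 108, φ(134) = 66, φ(135) = 72, φ(136) = 64, φ(137) = 136, φ(138) = 44, φ(139) = 138, φ(140) = 48, φ(141) = 92, φ(142) = 70, φ(143) = 120, φ(144) = 48, φ(145) = 112, φ(146) = 72, φ(147) = 84, φ(148) = 72, φ(149) = 148, φ(150) = 40, φ(151) = 150, φ(152) = 72, φ(153) = 96, φ(154) = 60, φ(155) = 120, φ(156) = 48, φ(157) = 156, φ(158) = 78, φ(159) = 104, φ(160) = 64, φ(161) = 132, φ(162) = 54, φ(163) = 162, φ(164) = 80, φ(165) = 80, φ(166) = 82, φ(167) = 166, φ(168) = 48, φ(169) = 156, φ(170) = 64, φ(171) = 108, φ(172) = 84, φ(173) = 172. Summing all 173 values: 9194. (Average order: Σ_{n ≤ x} φ(n) ~ (3/π²) x². For x = 173, (3/π²)·173² ≈ 9097.33.)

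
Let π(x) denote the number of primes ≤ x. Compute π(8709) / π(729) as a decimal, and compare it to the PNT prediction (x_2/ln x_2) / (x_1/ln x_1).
π(8709)/π(729) = 1085/129 ≈ 8.4109;  PNT prediction ≈ 8.6802.

π(729) = 129 and π(8709) = 1085, so π(8709)/π(729) ≈ 8.4109. The PNT-predicted ratio is (8709/ln(8709)) / (729/ln(729)) ≈ 8.6802. The two agree to within a few percent, as expected.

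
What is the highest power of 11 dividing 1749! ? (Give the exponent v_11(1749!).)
v_11(1749!) = 174

Legendre's formula: v_p(n!) = Σ_{k ≥ 1} ⌊n / p^k⌋. For p = 11, n = 1749, the terms are:
  ⌊1749/11^1⌋ = ⌊1749/11⌋ = 159
  ⌊1749/11^2⌋ = ⌊1749/121⌋ = 14
  ⌊1749/11^3⌋ = ⌊1749/1331⌋ = 1
(the next term ⌊1749/11^4⌋ = 0, terminating the sum). Summing: v_11(1749!) = 159 + 14 + 1 = 174.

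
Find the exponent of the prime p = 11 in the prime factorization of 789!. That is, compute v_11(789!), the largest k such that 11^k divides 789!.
v_11(789!) = 77

Legendre's formula: v_p(n!) = Σ_{k ≥ 1} ⌊n / p^k⌋. For p = 11, n = 789, the terms are:
  ⌊789/11^1⌋ = ⌊789/11⌋ = 71
  ⌊789/11^2⌋ = ⌊789/121⌋ = 6
(the next term ⌊789/11^3⌋ = 0, terminating the sum). Summing: v_11(789!) = 71 + 6 = 77.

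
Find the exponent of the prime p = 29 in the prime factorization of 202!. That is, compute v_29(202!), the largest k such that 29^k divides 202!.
v_29(202!) = 6

Legendre's formula: v_p(n!) = Σ_{k ≥ 1} ⌊n / p^k⌋. For p = 29, n = 202, the terms are:
  ⌊202/29^1⌋ = ⌊202/29⌋ = 6
(the next term ⌊202/29^2⌋ = 0, terminating the sum). Summing: v_29(202!) = 6 = 6.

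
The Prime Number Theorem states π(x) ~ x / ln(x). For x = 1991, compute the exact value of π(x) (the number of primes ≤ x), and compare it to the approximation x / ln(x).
π(1991) = 300;  x/ln(x) ≈ 262.10;  relative error ≈ 12.63%.

Directly count primes up to 1991: π(1991) = 300. The PNT approximation gives 1991/ln(1991) ≈ 1991/7.59639 ≈ 262.10. Relative error (π(x) − x/ln(x)) / π(x) ≈ 12.63%; the approximation is known to undercount slightly (Li(x) is a better estimate).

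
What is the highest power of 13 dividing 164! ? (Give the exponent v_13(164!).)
v_13(164!) = 12

Legendre's formula: v_p(n!) = Σ_{k ≥ 1} ⌊n / p^k⌋. For p = 13, n = 164, the terms are:
  ⌊164/13^1⌋ = ⌊164/13⌋ = 12
(the next term ⌊164/13^2⌋ = 0, terminating the sum). Summing: v_13(164!) = 12 = 12.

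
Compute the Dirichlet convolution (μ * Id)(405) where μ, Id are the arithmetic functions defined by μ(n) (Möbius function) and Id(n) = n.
(μ * Id)(405) = 216

Divisors of 405: [1, 3, 5, 9, 15, 27, 45, 81, 135, 405]. For each d | 405:
  d = 1: μ(1) · Id(405/1) = 1 · 405 = 405
  d = 3: μ(3) · Id(405/3) = -1 · 135 = -135
  d = 5: μ(5) · Id(405/5) = -1 · 81 = -81
  d = 9: μ(9) · Id(405/9) = 0 · 45 = 0
  d = 15: μ(15) · Id(405/15) = 1 · 27 = 27
  d = 27: μ(27) · Id(405/27) = 0 · 15 = 0
  d = 45: μ(45) · Id(405/45) = 0 · 9 = 0
  d = 81: μ(81) · Id(405/81) = 0 · 5 = 0
  d = 135: μ(135) · Id(405/135) = 0 · 3 = 0
  d = 405: μ(405) · Id(405/405) = 0 · 1 = 0
Summing: (μ * Id)(405) = 405 + -135 + -81 + 0 + 27 + 0 + 0 + 0 + 0 + 0 = 216.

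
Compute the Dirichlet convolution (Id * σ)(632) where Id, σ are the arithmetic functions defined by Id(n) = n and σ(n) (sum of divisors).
(Id * σ)(632) = 7791

Divisors of 632: [1, 2, 4, 8, 79, 158, 316, 632]. For each d | 632:
  d = 1: Id(1) · σ(632/1) = 1 · 1200 = 1200
  d = 2: Id(2) · σ(632/2) = 2 · 560 = 1120
  d = 4: Id(4) · σ(632/4) = 4 · 240 = 960
  d = 8: Id(8) · σ(632/8) = 8 · 80 = 640
  d = 79: Id(79) · σ(632/79) = 79 · 15 = 1185
  d = 158: Id(158) · σ(632/158) = 158 · 7 = 1106
  d = 316: Id(316) · σ(632/316) = 316 · 3 = 948
  d = 632: Id(632) · σ(632/632) = 632 · 1 = 632
Summing: (Id * σ)(632) = 1200 + 1120 + 960 + 640 + 1185 + 1106 + 948 + 632 = 7791.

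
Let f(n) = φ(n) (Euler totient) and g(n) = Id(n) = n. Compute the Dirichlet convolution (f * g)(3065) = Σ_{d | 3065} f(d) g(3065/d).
(φ * Id)(3065) = 11025

Divisors of 3065: [1, 5, 613, 3065]. For each d | 3065:
  d = 1: φ(1) · Id(3065/1) = 1 · 3065 = 3065
  d = 5: φ(5) · Id(3065/5) = 4 · 613 = 2452
  d = 613: φ(613) · Id(3065/613) = 612 · 5 = 3060
  d = 3065: φ(3065) · Id(3065/3065) = 2448 · 1 = 2448
Summing: (φ * Id)(3065) = 3065 + 2452 + 3060 + 2448 = 11025.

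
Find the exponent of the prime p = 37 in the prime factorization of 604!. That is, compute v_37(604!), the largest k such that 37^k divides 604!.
v_37(604!) = 16

Legendre's formula: v_p(n!) = Σ_{k ≥ 1} ⌊n / p^k⌋. For p = 37, n = 604, the terms are:
  ⌊604/37^1⌋ = ⌊604/37⌋ = 16
(the next term ⌊604/37^2⌋ = 0, terminating the sum). Summing: v_37(604!) = 16 = 16.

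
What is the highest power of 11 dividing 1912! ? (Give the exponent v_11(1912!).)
v_11(1912!) = 189

Legendre's formula: v_p(n!) = Σ_{k ≥ 1} ⌊n / p^k⌋. For p = 11, n = 1912, the terms are:
  ⌊1912/11^1⌋ = ⌊1912/11⌋ = 173
  ⌊1912/11^2⌋ = ⌊1912/121⌋ = 15
  ⌊1912/11^3⌋ = ⌊1912/1331⌋ = 1
(the next term ⌊1912/11^4⌋ = 0, terminating the sum). Summing: v_11(1912!) = 173 + 15 + 1 = 189.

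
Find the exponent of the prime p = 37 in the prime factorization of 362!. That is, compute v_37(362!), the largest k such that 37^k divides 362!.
v_37(362!) = 9

Legendre's formula: v_p(n!) = Σ_{k ≥ 1} ⌊n / p^k⌋. For p = 37, n = 362, the terms are:
  ⌊362/37^1⌋ = ⌊362/37⌋ = 9
(the next term ⌊362/37^2⌋ = 0, terminating the sum). Summing: v_37(362!) = 9 = 9.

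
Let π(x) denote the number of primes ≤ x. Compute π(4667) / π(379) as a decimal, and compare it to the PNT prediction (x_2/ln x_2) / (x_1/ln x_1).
π(4667)/π(379) = 631/75 ≈ 8.4133;  PNT prediction ≈ 8.6544.

π(379) = 75 and π(4667) = 631, so π(4667)/π(379) ≈ 8.4133. The PNT-predicted ratio is (4667/ln(4667)) / (379/ln(379)) ≈ 8.6544. The two agree to within a few percent, as expected.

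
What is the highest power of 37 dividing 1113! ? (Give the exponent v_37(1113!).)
v_37(1113!) = 30

Legendre's formula: v_p(n!) = Σ_{k ≥ 1} ⌊n / p^k⌋. For p = 37, n = 1113, the terms are:
  ⌊1113/37^1⌋ = ⌊1113/37⌋ = 30
(the next term ⌊1113/37^2⌋ = 0, terminating the sum). Summing: v_37(1113!) = 30 = 30.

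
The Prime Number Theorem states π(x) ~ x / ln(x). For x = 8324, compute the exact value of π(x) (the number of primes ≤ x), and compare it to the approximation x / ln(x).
π(8324) = 1044;  x/ln(x) ≈ 922.13;  relative error ≈ 11.67%.

Directly count primes up to 8324: π(8324) = 1044. The PNT approximation gives 8324/ln(8324) ≈ 8324/9.02690 ≈ 922.13. Relative error (π(x) − x/ln(x)) / π(x) ≈ 11.67%; the approximation is known to undercount slightly (Li(x) is a better estimate).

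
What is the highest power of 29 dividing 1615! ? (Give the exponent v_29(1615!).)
v_29(1615!) = 56

Legendre's formula: v_p(n!) = Σ_{k ≥ 1} ⌊n / p^k⌋. For p = 29, n = 1615, the terms are:
  ⌊1615/29^1⌋ = ⌊1615/29⌋ = 55
  ⌊1615/29^2⌋ = ⌊1615/841⌋ = 1
(the next term ⌊1615/29^3⌋ = 0, terminating the sum). Summing: v_29(1615!) = 55 + 1 = 56.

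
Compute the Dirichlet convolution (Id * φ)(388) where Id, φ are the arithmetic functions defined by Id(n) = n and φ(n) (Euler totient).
(Id * φ)(388) = 1544

Divisors of 388: [1, 2, 4, 97, 194, 388]. For each d | 388:
  d = 1: Id(1) · φ(388/1) = 1 · 192 = 192
  d = 2: Id(2) · φ(388/2) = 2 · 96 = 192
  d = 4: Id(4) · φ(388/4) = 4 · 96 = 384
  d = 97: Id(97) · φ(388/97) = 97 · 2 = 194
  d = 194: Id(194) · φ(388/194) = 194 · 1 = 194
  d = 388: Id(388) · φ(388/388) = 388 · 1 = 388
Summing: (Id * φ)(388) = 192 + 192 + 384 + 194 + 194 + 388 = 1544.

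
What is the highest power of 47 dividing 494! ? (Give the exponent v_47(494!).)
v_47(494!) = 10

Legendre's formula: v_p(n!) = Σ_{k ≥ 1} ⌊n / p^k⌋. For p = 47, n = 494, the terms are:
  ⌊494/47^1⌋ = ⌊494/47⌋ = 10
(the next term ⌊494/47^2⌋ = 0, terminating the sum). Summing: v_47(494!) = 10 = 10.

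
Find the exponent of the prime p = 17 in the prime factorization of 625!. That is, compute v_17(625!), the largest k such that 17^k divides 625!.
v_17(625!) = 38

Legendre's formula: v_p(n!) = Σ_{k ≥ 1} ⌊n / p^k⌋. For p = 17, n = 625, the terms are:
  ⌊625/17^1⌋ = ⌊625/17⌋ = 36
  ⌊625/17^2⌋ = ⌊625/289⌋ = 2
(the next term ⌊625/17^3⌋ = 0, terminating the sum). Summing: v_17(625!) = 36 + 2 = 38.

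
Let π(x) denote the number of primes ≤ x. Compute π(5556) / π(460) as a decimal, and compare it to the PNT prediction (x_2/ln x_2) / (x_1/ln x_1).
π(5556)/π(460) = 732/88 ≈ 8.3182;  PNT prediction ≈ 8.5884.

π(460) = 88 and π(5556) = 732, so π(5556)/π(460) ≈ 8.3182. The PNT-predicted ratio is (5556/ln(5556)) / (460/ln(460)) ≈ 8.5884. The two agree to within a few percent, as expected.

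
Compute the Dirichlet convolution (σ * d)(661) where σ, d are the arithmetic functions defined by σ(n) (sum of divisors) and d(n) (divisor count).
(σ * d)(661) = 664

Divisors of 661: [1, 661]. For each d | 661:
  d = 1: σ(1) · d(661/1) = 1 · 2 = 2
  d = 661: σ(661) · d(661/661) = 662 · 1 = 662
Summing: (σ * d)(661) = 2 + 662 = 664.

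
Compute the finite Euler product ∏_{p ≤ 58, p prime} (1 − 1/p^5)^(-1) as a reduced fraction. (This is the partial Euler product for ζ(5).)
∏ = 16271272514460981588256692497708850770212394550299268449499486458883457010851/15691809316785373562301814354101424660311534867697905028310662923501211484160

The primes p ≤ 58 are [2, 3, 5, 7, 11, 13, 17, 19, 23, 29, 31, 37, 41, 43, 47, 53]. For each prime, (1 − 1/p^5)^(-1) = p^5 / (p^5 − 1). The product is (1 − 1/2^5)^(-1), (1 − 1/3^5)^(-1), (1 − 1/5^5)^(-1), (1 − 1/7^5)^(-1), (1 − 1/11^5)^(-1), (1 − 1/13^5)^(-1), (1 − 1/17^5)^(-1), (1 − 1/19^5)^(-1), (1 − 1/23^5)^(-1), (1 − 1/29^5)^(-1), (1 − 1/31^5)^(-1), (1 − 1/37^5)^(-1), (1 − 1/41^5)^(-1), (1 − 1/43^5)^(-1), (1 − 1/47^5)^(-1), (1 − 1/53^5)^(-1) = ∏ p^5 / (p^5 − 1) = 16271272514460981588256692497708850770212394550299268449499486458883457010851/15691809316785373562301814354101424660311534867697905028310662923501211484160.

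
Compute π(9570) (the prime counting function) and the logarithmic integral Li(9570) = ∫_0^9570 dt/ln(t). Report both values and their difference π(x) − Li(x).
π(9570) = 1183;  Li(9570) ≈ 1199.34;  π(x) − Li(x) ≈ -16.34.

Direct count of primes ≤ 9570 gives π(9570) = 1183. Numerical evaluation of the logarithmic integral gives Li(9570) ≈ 1199.34. The difference π(x) − Li(x) ≈ -16.34 is typically negative for small/moderate x (Li(x) overestimates), though Littlewood's theorem shows this sign changes infinitely often.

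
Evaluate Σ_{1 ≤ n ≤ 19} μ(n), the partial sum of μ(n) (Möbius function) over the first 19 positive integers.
Σ_{n ≤ 19} μ(n) = -3

Compute μ(n) for each 1 ≤ n ≤ 19: μ(1) = 1, μ(2) = -1, μ(3) = -1, μ(4) = 0, μ(5) = -1, μ(6) = 1, μ(7) = -1, μ(8) = 0, μ(9) = 0, μ(10) = 1, μ(11) = -1, μ(12) = 0, μ(13) = -1, μ(14) = 1, μ(15) = 1, μ(16) = 0, μ(17) = -1, μ(18) = 0, μ(19) = -1. Summing all 19 values: -3. (Mertens function M(x) = Σ_{n ≤ x} μ(n); on average M(x) should be small (PNT ⟺ M(x) = o(x)).)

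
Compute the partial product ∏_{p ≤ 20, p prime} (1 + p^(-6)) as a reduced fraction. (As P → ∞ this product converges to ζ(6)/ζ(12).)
∏ = 10322827120806625262196014218/10149346788166965945179821977

The primes p ≤ 20 are [2, 3, 5, 7, 11, 13, 17, 19]. For each, (1 + 1/p^6) = (p^6 + 1)/p^6. Multiplying these fractions over p ∈ [2, 3, 5, 7, 11, 13, 17, 19] gives 10322827120806625262196014218/10149346788166965945179821977. (In the limit P → ∞ this tends to ζ(6)/ζ(12).)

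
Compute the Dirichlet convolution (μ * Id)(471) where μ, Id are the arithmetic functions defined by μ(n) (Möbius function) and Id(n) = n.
(μ * Id)(471) = 312

Divisors of 471: [1, 3, 157, 471]. For each d | 471:
  d = 1: μ(1) · Id(471/1) = 1 · 471 = 471
  d = 3: μ(3) · Id(471/3) = -1 · 157 = -157
  d = 157: μ(157) · Id(471/157) = -1 · 3 = -3
  d = 471: μ(471) · Id(471/471) = 1 · 1 = 1
Summing: (μ * Id)(471) = 471 + -157 + -3 + 1 = 312.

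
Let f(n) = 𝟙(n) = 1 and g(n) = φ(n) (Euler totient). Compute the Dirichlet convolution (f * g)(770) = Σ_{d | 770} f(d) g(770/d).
(𝟙 * φ)(770) = 770

Divisors of 770: [1, 2, 5, 7, 10, 11, 14, 22, 35, 55, 70, 77, 110, 154, 385, 770]. For each d | 770:
  d = 1: 𝟙(1) · φ(770/1) = 1 · 240 = 240
  d = 2: 𝟙(2) · φ(770/2) = 1 · 240 = 240
  d = 5: 𝟙(5) · φ(770/5) = 1 · 60 = 60
  d = 7: 𝟙(7) · φ(770/7) = 1 · 40 = 40
  d = 10: 𝟙(10) · φ(770/10) = 1 · 60 = 60
  d = 11: 𝟙(11) · φ(770/11) = 1 · 24 = 24
  d = 14: 𝟙(14) · φ(770/14) = 1 · 40 = 40
  d = 22: 𝟙(22) · φ(770/22) = 1 · 24 = 24
  d = 35: 𝟙(35) · φ(770/35) = 1 · 10 = 10
  d = 55: 𝟙(55) · φ(770/55) = 1 · 6 = 6
  d = 70: 𝟙(70) · φ(770/70) = 1 · 10 = 10
  d = 77: 𝟙(77) · φ(770/77) = 1 · 4 = 4
  d = 110: 𝟙(110) · φ(770/110) = 1 · 6 = 6
  d = 154: 𝟙(154) · φ(770/154) = 1 · 4 = 4
  d = 385: 𝟙(385) · φ(770/385) = 1 · 1 = 1
  d = 770: 𝟙(770) · φ(770/770) = 1 · 1 = 1
Summing: (𝟙 * φ)(770) = 240 + 240 + 60 + 40 + 60 + 24 + 40 + 24 + 10 + 6 + 10 + 4 + 6 + 4 + 1 + 1 = 770.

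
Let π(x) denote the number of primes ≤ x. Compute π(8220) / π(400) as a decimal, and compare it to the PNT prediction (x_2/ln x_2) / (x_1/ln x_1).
π(8220)/π(400) = 1030/78 ≈ 13.2051;  PNT prediction ≈ 13.6588.

π(400) = 78 and π(8220) = 1030, so π(8220)/π(400) ≈ 13.2051. The PNT-predicted ratio is (8220/ln(8220)) / (400/ln(400)) ≈ 13.6588. The two agree to within a few percent, as expected.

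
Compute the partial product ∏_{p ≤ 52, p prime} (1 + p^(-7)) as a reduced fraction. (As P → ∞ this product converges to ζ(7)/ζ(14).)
∏ = 263853992248183929955588067841649958807762565359040660091503223132247928290282626850939575242745161896165376/261685269908462752626449098337825267072687203746267710284915637456014619560925349129829845059340019784340625

The primes p ≤ 52 are [2, 3, 5, 7, 11, 13, 17, 19, 23, 29, 31, 37, 41, 43, 47]. For each, (1 + 1/p^7) = (p^7 + 1)/p^7. Multiplying these fractions over p ∈ [2, 3, 5, 7, 11, 13, 17, 19, 23, 29, 31, 37, 41, 43, 47] gives 263853992248183929955588067841649958807762565359040660091503223132247928290282626850939575242745161896165376/261685269908462752626449098337825267072687203746267710284915637456014619560925349129829845059340019784340625. (In the limit P → ∞ this tends to ζ(7)/ζ(14).)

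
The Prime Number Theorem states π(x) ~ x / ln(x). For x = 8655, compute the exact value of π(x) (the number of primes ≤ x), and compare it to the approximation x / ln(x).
π(8655) = 1077;  x/ln(x) ≈ 954.68;  relative error ≈ 11.36%.

Directly count primes up to 8655: π(8655) = 1077. The PNT approximation gives 8655/ln(8655) ≈ 8655/9.06589 ≈ 954.68. Relative error (π(x) − x/ln(x)) / π(x) ≈ 11.36%; the approximation is known to undercount slightly (Li(x) is a better estimate).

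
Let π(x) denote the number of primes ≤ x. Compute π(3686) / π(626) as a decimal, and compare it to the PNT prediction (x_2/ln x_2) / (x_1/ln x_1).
π(3686)/π(626) = 514/114 ≈ 4.5088;  PNT prediction ≈ 4.6170.

π(626) = 114 and π(3686) = 514, so π(3686)/π(626) ≈ 4.5088. The PNT-predicted ratio is (3686/ln(3686)) / (626/ln(626)) ≈ 4.6170. The two agree to within a few percent, as expected.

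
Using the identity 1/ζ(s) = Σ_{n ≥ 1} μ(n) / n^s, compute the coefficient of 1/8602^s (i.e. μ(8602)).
μ(8602) = 1

Factor n = 8602 = 2 · 11 · 17 · 23. μ(n) = 0 if any exponent ≥ 2 (not squarefree); otherwise μ(n) = (−1)^{ω(n)} where ω(n) is the number of distinct prime factors. Applying: μ(8602) = 1.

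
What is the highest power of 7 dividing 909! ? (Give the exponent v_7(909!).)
v_7(909!) = 149

Legendre's formula: v_p(n!) = Σ_{k ≥ 1} ⌊n / p^k⌋. For p = 7, n = 909, the terms are:
  ⌊909/7^1⌋ = ⌊909/7⌋ = 129
  ⌊909/7^2⌋ = ⌊909/49⌋ = 18
  ⌊909/7^3⌋ = ⌊909/343⌋ = 2
(the next term ⌊909/7^4⌋ = 0, terminating the sum). Summing: v_7(909!) = 129 + 18 + 2 = 149.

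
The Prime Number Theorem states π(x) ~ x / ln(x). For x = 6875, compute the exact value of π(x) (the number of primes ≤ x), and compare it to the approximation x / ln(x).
π(6875) = 885;  x/ln(x) ≈ 778.10;  relative error ≈ 12.08%.

Directly count primes up to 6875: π(6875) = 885. The PNT approximation gives 6875/ln(6875) ≈ 6875/8.83565 ≈ 778.10. Relative error (π(x) − x/ln(x)) / π(x) ≈ 12.08%; the approximation is known to undercount slightly (Li(x) is a better estimate).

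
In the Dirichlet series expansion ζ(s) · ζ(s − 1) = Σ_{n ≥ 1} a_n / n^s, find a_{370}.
σ(370) = 684

In the product (Σ m^0/m^s)(Σ k / k^s) = Σ (Σ_{d | n} d) / n^s, the coefficient of 1/n^s is σ(n) = Σ_{d | n} d. For n = 370, divisors are [1, 2, 5, 10, 37, 74, 185, 370]; summing: σ(370) = 684.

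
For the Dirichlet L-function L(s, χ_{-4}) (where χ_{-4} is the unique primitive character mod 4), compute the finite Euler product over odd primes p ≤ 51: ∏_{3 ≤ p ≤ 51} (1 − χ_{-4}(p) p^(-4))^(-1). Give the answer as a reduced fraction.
∏ = 424022009220093808147330044599350686845258380222853/428762185161728930691534489551822091105495385374720

The odd primes p ≤ 51 are [3, 5, 7, 11, 13, 17, 19, 23, 29, 31, 37, 41, 43, 47]. For each, χ(p) = 1 if p ≡ 1 mod 4, χ(p) = −1 if p ≡ 3 mod 4. Taking (1 − χ(p)/p^4)^(-1) = p^4/(p^4 − χ(p)): (1 − (-1)/3^4)^(-1) · (1 − (1)/5^4)^(-1) · (1 − (-1)/7^4)^(-1) · (1 − (-1)/11^4)^(-1) · (1 − (1)/13^4)^(-1) · (1 − (1)/17^4)^(-1) · (1 − (-1)/19^4)^(-1) · (1 − (-1)/23^4)^(-1) · (1 − (1)/29^4)^(-1) · (1 − (-1)/31^4)^(-1) · (1 − (1)/37^4)^(-1) · (1 − (1)/41^4)^(-1) · (1 − (-1)/43^4)^(-1) · (1 − (-1)/47^4)^(-1) = 424022009220093808147330044599350686845258380222853/428762185161728930691534489551822091105495385374720.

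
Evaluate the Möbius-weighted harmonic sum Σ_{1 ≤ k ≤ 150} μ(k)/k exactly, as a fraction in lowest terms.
Σ μ(k)/k = 6595680120984975873251486071642506311068428581824310097/497394116979759773352958578871947022849194621108954843470

Values of μ(k) for 1 ≤ k ≤ 150: μ(1) = 1, μ(2) = -1, μ(3) = -1, μ(5) = -1, μ(6) = 1, μ(7) = -1, μ(10) = 1, μ(11) = -1, μ(13) = -1, μ(14) = 1, μ(15) = 1, μ(17) = -1, μ(19) = -1, μ(21) = 1, μ(22) = 1, μ(23) = -1, μ(26) = 1, μ(29) = -1, μ(30) = -1, μ(31) = -1, μ(33) = 1, μ(34) = 1, μ(35) = 1, μ(37) = -1, μ(38) = 1, μ(39) = 1, μ(41) = -1, μ(42) = -1, μ(43) = -1, μ(46) = 1, μ(47) = -1, μ(51) = 1, μ(53) = -1, μ(55) = 1, μ(57) = 1, μ(58) = 1, μ(59) = -1, μ(61) = -1, μ(62) = 1, μ(65) = 1, μ(66) = -1, μ(67) = -1, μ(69) = 1, μ(70) = -1, μ(71) = -1, μ(73) = -1, μ(74) = 1, μ(77) = 1, μ(78) = -1, μ(79) = -1, μ(82) = 1, μ(83) = -1, μ(85) = 1, μ(86) = 1, μ(87) = 1, μ(89) = -1, μ(91) = 1, μ(93) = 1, μ(94) = 1, μ(95) = 1, μ(97) = -1, μ(101) = -1, μ(102) = -1, μ(103) = -1, μ(105) = -1, μ(106) = 1, μ(107) = -1, μ(109) = -1, μ(110) = -1, μ(111) = 1, μ(113) = -1, μ(114) = -1, μ(115) = 1, μ(118) = 1, μ(119) = 1, μ(122) = 1, μ(123) = 1, μ(127) = -1, μ(129) = 1, μ(130) = -1, μ(131) = -1, μ(133) = 1, μ(134) = 1, μ(137) = -1, μ(138) = -1, μ(139) = -1, μ(141) = 1, μ(142) = 1, μ(143) = 1, μ(145) = 1, μ(146) = 1, μ(149) = -1, with μ = 0 on non-squarefree integers. Summing μ(k)/k for k where μ(k) ≠ 0 gives 6595680120984975873251486071642506311068428581824310097/497394116979759773352958578871947022849194621108954843470 ≈ 0.0133. (PNT ⟺ this sum → 0 as n → ∞.)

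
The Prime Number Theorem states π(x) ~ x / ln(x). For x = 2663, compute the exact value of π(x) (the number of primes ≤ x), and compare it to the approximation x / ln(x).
π(2663) = 386;  x/ln(x) ≈ 337.64;  relative error ≈ 12.53%.

Directly count primes up to 2663: π(2663) = 386. The PNT approximation gives 2663/ln(2663) ≈ 2663/7.88721 ≈ 337.64. Relative error (π(x) − x/ln(x)) / π(x) ≈ 12.53%; the approximation is known to undercount slightly (Li(x) is a better estimate).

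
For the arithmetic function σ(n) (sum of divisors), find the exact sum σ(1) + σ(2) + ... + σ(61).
Σ_{n ≤ 61} σ(n) = 3076

Compute σ(n) for each 1 ≤ n ≤ 61: σ(1) = 1, σ(2) = 3, σ(3) = 4, σ(4) = 7, σ(5) = 6, σ(6) = 12, σ(7) = 8, σ(8) = 15, σ(9) = 13, σ(10) = 18, σ(11) = 12, σ(12) = 28, σ(13) = 14, σ(14) = 24, σ(15) = 24, σ(16) = 31, σ(17) = 18, σ(18) = 39, σ(19) = 20, σ(20) = 42, σ(21) = 32, σ(22) = 36, σ(23) = 24, σ(24) = 60, σ(25) = 31, σ(26) = 42, σ(27) = 40, σ(28) = 56, σ(29) = 30, σ(30) = 72, σ(31) = 32, σ(32) = 63, σ(33) = 48, σ(34) = 54, σ(35) = 48, σ(36) = 91, σ(37) = 38, σ(38) = 60, σ(39) = 56, σ(40) = 90, σ(41) = 42, σ(42) = 96, σ(43) = 44, σ(44) = 84, σ(45) = 78, σ(46) = 72, σ(47) = 48, σ(48) = 124, σ(49) = 57, σ(50) = 93, σ(51) = 72, σ(52) = 98, σ(53) = 54, σ(54) = 120, σ(55) = 72, σ(56) = 120, σ(57) = 80, σ(58) = 90, σ(59) = 60, σ(60) = 168, σ(61) = 62. Summing all 61 values: 3076. (Average order: Σ_{n ≤ x} σ(n) ~ (π²/12) x². For x = 61, (π²/12)·61² ≈ 3060.40.)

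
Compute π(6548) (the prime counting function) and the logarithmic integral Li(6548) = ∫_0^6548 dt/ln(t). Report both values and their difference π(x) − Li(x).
π(6548) = 845;  Li(6548) ≈ 863.09;  π(x) − Li(x) ≈ -18.09.

Direct count of primes ≤ 6548 gives π(6548) = 845. Numerical evaluation of the logarithmic integral gives Li(6548) ≈ 863.09. The difference π(x) − Li(x) ≈ -18.09 is typically negative for small/moderate x (Li(x) overestimates), though Littlewood's theorem shows this sign changes infinitely often.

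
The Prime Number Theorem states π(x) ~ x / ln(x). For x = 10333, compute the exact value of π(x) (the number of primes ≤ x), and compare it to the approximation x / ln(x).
π(10333) = 1268;  x/ln(x) ≈ 1117.92;  relative error ≈ 11.84%.

Directly count primes up to 10333: π(10333) = 1268. The PNT approximation gives 10333/ln(10333) ≈ 10333/9.24310 ≈ 1117.92. Relative error (π(x) − x/ln(x)) / π(x) ≈ 11.84%; the approximation is known to undercount slightly (Li(x) is a better estimate).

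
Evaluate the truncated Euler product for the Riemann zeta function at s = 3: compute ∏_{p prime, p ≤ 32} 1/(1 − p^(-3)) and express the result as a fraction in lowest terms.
∏ = 209363023479599225665/174187638420315512832

The primes p ≤ 32 are [2, 3, 5, 7, 11, 13, 17, 19, 23, 29, 31]. For each prime, (1 − 1/p^3)^(-1) = p^3 / (p^3 − 1). The product is (1 − 1/2^3)^(-1), (1 − 1/3^3)^(-1), (1 − 1/5^3)^(-1), (1 − 1/7^3)^(-1), (1 − 1/11^3)^(-1), (1 − 1/13^3)^(-1), (1 − 1/17^3)^(-1), (1 − 1/19^3)^(-1), (1 − 1/23^3)^(-1), (1 − 1/29^3)^(-1), (1 − 1/31^3)^(-1) = ∏ p^3 / (p^3 − 1) = 209363023479599225665/174187638420315512832.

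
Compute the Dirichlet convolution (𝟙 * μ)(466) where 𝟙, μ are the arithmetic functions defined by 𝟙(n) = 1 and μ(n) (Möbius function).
(𝟙 * μ)(466) = 0

Divisors of 466: [1, 2, 233, 466]. For each d | 466:
  d = 1: 𝟙(1) · μ(466/1) = 1 · 1 = 1
  d = 2: 𝟙(2) · μ(466/2) = 1 · -1 = -1
  d = 233: 𝟙(233) · μ(466/233) = 1 · -1 = -1
  d = 466: 𝟙(466) · μ(466/466) = 1 · 1 = 1
Summing: (𝟙 * μ)(466) = 1 + -1 + -1 + 1 = 0.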